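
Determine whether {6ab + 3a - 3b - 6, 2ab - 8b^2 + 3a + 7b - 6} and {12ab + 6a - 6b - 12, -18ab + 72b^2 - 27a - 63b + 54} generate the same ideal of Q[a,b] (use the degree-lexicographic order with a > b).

Equality of ideals is decidable: compute both reduced Gröbner bases (unique for the ordering) and check whether they agree.
Buchberger on the first generating set:
f_1 = 6ab + 3a - 3b - 6, LT = ab.
f_2 = 2ab - 8b^2 + 3a + 7b - 6, LT = ab.

S(f_1,f_2): lcm = ab. S = 4b^2 - a - 4b + 2.
  reduce S modulo (f_1, f_2):
  remainder 4b^2 - a - 4b + 2 ≠ 0; add g_3 = 4b^2 - a - 4b + 2 to the basis.

S(f_1,g_3): lcm = ab^2. S = 1/4a^2 + 3/2ab - 1/2b^2 - 1/2a - b.
  reduce S modulo (f_1, f_2, g_3):
  remainder 1/4a^2 - 11/8a - 3/4b + 7/4 ≠ 0; add g_4 = 1/4a^2 - 11/8a - 3/4b + 7/4 to the basis.

The other S-polynomials (S(f_2,g_3), S(f_1,g_4), S(f_2,g_4), S(g_3,g_4)) all reduce to 0 modulo the current basis, so we have a Gröbner basis.
Inter-reduce: drop elements whose leading term is divisible by another's, tail-reduce, and make monic.
Reduced Gröbner basis: {a^2 - 11/2a - 3b + 7, ab + 1/2a - 1/2b - 1, b^2 - 1/4a - b + 1/2}.

Buchberger on the second generating set:
h_1 = 12ab + 6a - 6b - 12, LT = ab.
h_2 = -18ab + 72b^2 - 27a - 63b + 54, LT = ab.

S(h_1,h_2): lcm = ab. S = 4b^2 - a - 4b + 2.
  reduce S modulo (h_1, h_2):
  remainder 4b^2 - a - 4b + 2 ≠ 0; add k_3 = 4b^2 - a - 4b + 2 to the basis.

S(h_1,k_3): lcm = ab^2. S = 1/4a^2 + 3/2ab - 1/2b^2 - 1/2a - b.
  reduce S modulo (h_1, h_2, k_3):
  remainder 1/4a^2 - 11/8a - 3/4b + 7/4 ≠ 0; add k_4 = 1/4a^2 - 11/8a - 3/4b + 7/4 to the basis.

The other S-polynomials (S(h_2,k_3), S(h_1,k_4), S(h_2,k_4), S(k_3,k_4)) all reduce to 0 modulo the current basis, so we have a Gröbner basis.
Inter-reduce: drop elements whose leading term is divisible by another's, tail-reduce, and make monic.
Reduced Gröbner basis: {a^2 - 11/2a - 3b + 7, ab + 1/2a - 1/2b - 1, b^2 - 1/4a - b + 1/2}.

The two bases agree; hence the ideals are identical.

Yes, the ideals are equal.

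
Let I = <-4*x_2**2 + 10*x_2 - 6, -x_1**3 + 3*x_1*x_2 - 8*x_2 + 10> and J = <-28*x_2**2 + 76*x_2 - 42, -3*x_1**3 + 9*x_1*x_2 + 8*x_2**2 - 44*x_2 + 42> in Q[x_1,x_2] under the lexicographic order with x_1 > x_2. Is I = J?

No, the ideals differ.

Since reduced Gröbner bases are canonical representatives of ideals under a given ordering, it suffices to compute and compare them.
Buchberger on the first generating set:
f_1 = -4*x_2**2 + 10*x_2 - 6, LT = x_2**2.
f_2 = -x_1**3 + 3*x_1*x_2 - 8*x_2 + 10, LT = x_1**3.

The S-polynomials (S(f_1,f_2)) all reduce to 0 modulo the current basis, so we have a Gröbner basis.
Inter-reduce: drop elements whose leading term is divisible by another's, tail-reduce, and make monic.
Reduced Gröbner basis: {x_1**3 - 3*x_1*x_2 + 8*x_2 - 10, x_2**2 - 5/2*x_2 + 3/2}.

Buchberger on the second generating set:
h_1 = -28*x_2**2 + 76*x_2 - 42, LT = x_2**2.
h_2 = -3*x_1**3 + 9*x_1*x_2 + 8*x_2**2 - 44*x_2 + 42, LT = x_1**3.

The S-polynomials (S(h_1,h_2)) all reduce to 0 modulo the current basis, so we have a Gröbner basis.
Inter-reduce: drop elements whose leading term is divisible by another's, tail-reduce, and make monic.
Reduced Gröbner basis: {x_1**3 - 3*x_1*x_2 + 52/7*x_2 - 10, x_2**2 - 19/7*x_2 + 3/2}.

Since the reduced bases disagree, the two ideals are not the same.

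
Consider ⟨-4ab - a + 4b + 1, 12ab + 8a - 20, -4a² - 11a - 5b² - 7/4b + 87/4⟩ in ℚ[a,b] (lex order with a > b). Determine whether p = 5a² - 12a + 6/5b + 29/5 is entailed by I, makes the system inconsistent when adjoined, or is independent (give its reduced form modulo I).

5a² - 12a + 6/5b + 29/5 lies in I (it reduces to 0).

First compute the reduced Gröbner basis of I by Buchberger's algorithm.
f_1 = -4ab - a + 4b + 1, LT = ab.
f_2 = 12ab + 8a - 20, LT = ab.
f_3 = -4a² - 11a - 5b² - 7/4b + 87/4, LT = a².

S(f_1,f_2): lcm = ab. S = -5/12a - b + 17/12.
  leading term a: no divisor's leading term divides it; move -5/12a to the remainder.
  leading term b: no divisor's leading term divides it; move -b to the remainder.
  leading term 1: no divisor's leading term divides it; move 17/12 to the remainder.
  remainder -5/12a - b + 17/12 ≠ 0; add h_4 = -5/12a - b + 17/12 to the basis.

S(f_1,f_3): lcm = a²b. S = ¼a² - 15/4ab - ¼a - 5/4b³ - 7/16b² + 87/16b.
  leading term a²: subtract (-1/16)·f_3 from ¼a² - 15/4ab - ¼a - 5/4b³ - 7/16b² + 87/16b → -15/4ab - 15/16a - 5/4b³ - ¾b² + 341/64b + 87/64
  leading term ab: subtract (15/16)·f_1 from -15/4ab - 15/16a - 5/4b³ - ¾b² + 341/64b + 87/64 → -5/4b³ - ¾b² + 101/64b + 27/64
  leading term b³: no divisor's leading term divides it; move -5/4b³ to the remainder.
  leading term b²: no divisor's leading term divides it; move -¾b² to the remainder.
  leading term b: no divisor's leading term divides it; move 101/64b to the remainder.
  leading term 1: no divisor's leading term divides it; move 27/64 to the remainder.
  remainder -5/4b³ - ¾b² + 101/64b + 27/64 ≠ 0; add h_5 = -5/4b³ - ¾b² + 101/64b + 27/64 to the basis.

S(f_2,f_3): lcm = a²b. S = ⅔a² - 11/4ab - 5/3a - 5/4b³ - 7/16b² + 87/16b.
  leading term a²: subtract (-⅙)·f_3 from ⅔a² - 11/4ab - 5/3a - 5/4b³ - 7/16b² + 87/16b → -11/4ab - 7/2a - 5/4b³ - 61/48b² + 247/48b + 29/8
  leading term ab: subtract (11/16)·f_1 from -11/4ab - 7/2a - 5/4b³ - 61/48b² + 247/48b + 29/8 → -45/16a - 5/4b³ - 61/48b² + 115/48b + 47/16
  leading term a: subtract (27/4)·h_4 from -45/16a - 5/4b³ - 61/48b² + 115/48b + 47/16 → -5/4b³ - 61/48b² + 439/48b - 53/8
  leading term b³: subtract (1)·h_5 from -5/4b³ - 61/48b² + 439/48b - 53/8 → -25/48b² + 1453/192b - 451/64
  leading term b²: no divisor's leading term divides it; move -25/48b² to the remainder.
  leading term b: no divisor's leading term divides it; move 1453/192b to the remainder.
  leading term 1: no divisor's leading term divides it; move -451/64 to the remainder.
  remainder -25/48b² + 1453/192b - 451/64 ≠ 0; add h_6 = -25/48b² + 1453/192b - 451/64 to the basis.

S(f_1,h_4): lcm = ab. S = ¼a - 12/5b² + 12/5b - ¼.
  leading term a: subtract (-⅗)·h_4 from ¼a - 12/5b² + 12/5b - ¼ → -12/5b² + 9/5b + ⅗
  leading term b²: subtract (576/125)·h_6 from -12/5b² + 9/5b + ⅗ → -4134/125b + 4134/125
  leading term b: no divisor's leading term divides it; move -4134/125b to the remainder.
  leading term 1: no divisor's leading term divides it; move 4134/125 to the remainder.
  remainder -4134/125b + 4134/125 ≠ 0; add h_7 = -4134/125b + 4134/125 to the basis.

The other S-polynomials (S(f_2,h_4), S(f_3,h_4), S(f_1,h_5), S(f_2,h_5), S(f_3,h_5), S(h_4,h_5), S(f_1,h_6), S(f_2,h_6), S(f_3,h_6), S(h_4,h_6), S(h_5,h_6), S(f_1,h_7), S(f_2,h_7), S(f_3,h_7), S(h_4,h_7), S(h_5,h_7), S(h_6,h_7)) all reduce to 0 modulo the current basis, so we have a Gröbner basis.
Inter-reduce: drop elements whose leading term is divisible by another's, tail-reduce, and make monic.
Reduced Gröbner basis: {a - 1, b - 1}.
Label its elements g_1 = a - 1, g_2 = b - 1.

Reduce p = 5a² - 12a + 6/5b + 29/5 modulo G:
  leading term a²: subtract (5a)·g_1 from 5a² - 12a + 6/5b + 29/5 → -7a + 6/5b + 29/5
  leading term a: subtract (-7)·g_1 from -7a + 6/5b + 29/5 → 6/5b - 6/5
  leading term b: subtract (6/5)·g_2 from 6/5b - 6/5 → 0
  normal form = 0.
Since the normal form is 0, p ∈ I.

Ideal membership is decidable via reduction modulo a Gröbner basis.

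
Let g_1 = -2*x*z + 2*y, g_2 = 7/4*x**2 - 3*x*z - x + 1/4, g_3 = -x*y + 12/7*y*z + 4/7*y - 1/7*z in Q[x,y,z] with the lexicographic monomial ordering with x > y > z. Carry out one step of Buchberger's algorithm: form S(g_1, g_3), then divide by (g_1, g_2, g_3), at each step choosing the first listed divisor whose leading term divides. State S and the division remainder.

lcm(LM(g_1), LM(g_3)) = x*y*z.
S = (lcm/LT(g_1))·g_1 − (lcm/LT(g_3))·g_3 = -y**2 + 12/7*y*z**2 + 4/7*y*z - 1/7*z**2.
Reduce S modulo (g_1, g_2, g_3) in that order:
  leading term y**2: no divisor's leading term divides it; move -y**2 to the remainder.
  leading term y*z**2: no divisor's leading term divides it; move 12/7*y*z**2 to the remainder.
  leading term y*z: no divisor's leading term divides it; move 4/7*y*z to the remainder.
  leading term z**2: no divisor's leading term divides it; move -1/7*z**2 to the remainder.
The remainder -y**2 + 12/7*y*z**2 + 4/7*y*z - 1/7*z**2 is nonzero, so it would be added as the next basis element.

S(g_1, g_3) = -y**2 + 12/7*y*z**2 + 4/7*y*z - 1/7*z**2; remainder on division = -y**2 + 12/7*y*z**2 + 4/7*y*z - 1/7*z**2.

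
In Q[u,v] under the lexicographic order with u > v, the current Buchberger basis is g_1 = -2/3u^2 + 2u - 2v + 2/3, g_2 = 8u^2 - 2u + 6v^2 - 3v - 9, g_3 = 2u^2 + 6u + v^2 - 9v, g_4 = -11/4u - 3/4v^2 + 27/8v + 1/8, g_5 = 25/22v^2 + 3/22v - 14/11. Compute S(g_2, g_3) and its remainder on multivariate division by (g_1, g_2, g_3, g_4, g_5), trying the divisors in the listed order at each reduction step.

lcm(LM(g_2), LM(g_3)) = u^2.
S = (lcm/LT(g_2))·g_2 − (lcm/LT(g_3))·g_3 = -13/4u + 1/4v^2 + 33/8v - 9/8.
Reduce S modulo (g_1, g_2, g_3, g_4, g_5) in that order:
  leading term u: subtract (13/11)·g_4 from -13/4u + 1/4v^2 + 33/8v - 9/8 → 25/22v^2 + 3/22v - 14/11
  leading term v^2: subtract (1)·g_5 from 25/22v^2 + 3/22v - 14/11 → 0
The remainder is 0, so this S-polynomial contributes no new basis element.

S(g_2, g_3) = -13/4u + 1/4v^2 + 33/8v - 9/8; remainder on division = 0.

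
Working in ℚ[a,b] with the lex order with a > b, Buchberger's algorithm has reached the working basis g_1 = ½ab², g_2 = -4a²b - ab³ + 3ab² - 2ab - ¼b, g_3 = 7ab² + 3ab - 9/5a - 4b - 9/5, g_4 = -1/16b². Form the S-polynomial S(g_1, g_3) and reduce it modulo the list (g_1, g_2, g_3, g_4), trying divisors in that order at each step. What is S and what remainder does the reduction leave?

lcm(LM(g_1), LM(g_3)) = ab².
S = (lcm/LT(g_1))·g_1 − (lcm/LT(g_3))·g_3 = -3/7ab + 9/35a + 4/7b + 9/35.
Reduce S modulo (g_1, g_2, g_3, g_4) in that order:
  leading term ab: no divisor's leading term divides it; move -3/7ab to the remainder.
  leading term a: no divisor's leading term divides it; move 9/35a to the remainder.
  leading term b: no divisor's leading term divides it; move 4/7b to the remainder.
  leading term 1: no divisor's leading term divides it; move 9/35 to the remainder.
The remainder -3/7ab + 9/35a + 4/7b + 9/35 is nonzero, so it would be added as the next basis element.

S(g_1, g_3) = -3/7ab + 9/35a + 4/7b + 9/35; remainder on division = -3/7ab + 9/35a + 4/7b + 9/35.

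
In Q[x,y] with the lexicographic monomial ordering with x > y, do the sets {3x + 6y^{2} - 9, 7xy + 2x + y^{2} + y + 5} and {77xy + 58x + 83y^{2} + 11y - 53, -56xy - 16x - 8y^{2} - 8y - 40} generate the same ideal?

Yes, the ideals are equal.

For a fixed monomial order, each ideal has a unique reduced Gröbner basis; comparing bases decides equality.
Buchberger on the first generating set:
f_1 = 3x + 6y^{2} - 9, LT = x.
f_2 = 7xy + 2x + y^{2} + y + 5, LT = xy.

S(f_1,f_2): lcm = xy. S = -\tfrac{2}{7}x + 2y^{3} - \tfrac{1}{7}y^{2} - \tfrac{22}{7}y - \tfrac{5}{7}.
  leading term x: subtract (-\tfrac{2}{21})·f_1 from -\tfrac{2}{7}x + 2y^{3} - \tfrac{1}{7}y^{2} - \tfrac{22}{7}y - \tfrac{5}{7} → 2y^{3} + \tfrac{3}{7}y^{2} - \tfrac{22}{7}y - \tfrac{11}{7}
  leading term y^{3}: no divisor's leading term divides it; move 2y^{3} to the remainder.
  leading term y^{2}: no divisor's leading term divides it; move \tfrac{3}{7}y^{2} to the remainder.
  leading term y: no divisor's leading term divides it; move -\tfrac{22}{7}y to the remainder.
  leading term 1: no divisor's leading term divides it; move -\tfrac{11}{7} to the remainder.
  remainder 2y^{3} + \tfrac{3}{7}y^{2} - \tfrac{22}{7}y - \tfrac{11}{7} ≠ 0; add g_3 = 2y^{3} + \tfrac{3}{7}y^{2} - \tfrac{22}{7}y - \tfrac{11}{7} to the basis.

The other S-polynomials (S(f_1,g_3), S(f_2,g_3)) all reduce to 0 modulo the current basis, so we have a Gröbner basis.
Inter-reduce: drop elements whose leading term is divisible by another's, tail-reduce, and make monic.
Reduced Gröbner basis: {x + 2y^{2} - 3, y^{3} + \tfrac{3}{14}y^{2} - \tfrac{11}{7}y - \tfrac{11}{14}}.

Buchberger on the second generating set:
h_1 = 77xy + 58x + 83y^{2} + 11y - 53, LT = xy.
h_2 = -56xy - 16x - 8y^{2} - 8y - 40, LT = xy.

S(h_1,h_2): lcm = xy. S = \tfrac{36}{77}x + \tfrac{72}{77}y^{2} - \tfrac{108}{77}.
  leading term x: no divisor's leading term divides it; move \tfrac{36}{77}x to the remainder.
  leading term y^{2}: no divisor's leading term divides it; move \tfrac{72}{77}y^{2} to the remainder.
  leading term 1: no divisor's leading term divides it; move -\tfrac{108}{77} to the remainder.
  remainder \tfrac{36}{77}x + \tfrac{72}{77}y^{2} - \tfrac{108}{77} ≠ 0; add k_3 = \tfrac{36}{77}x + \tfrac{72}{77}y^{2} - \tfrac{108}{77} to the basis.

S(h_1,k_3): lcm = xy. S = \tfrac{58}{77}x - 2y^{3} + \tfrac{83}{77}y^{2} + \tfrac{22}{7}y - \tfrac{53}{77}.
  leading term x: subtract (\tfrac{29}{18})·k_3 from \tfrac{58}{77}x - 2y^{3} + \tfrac{83}{77}y^{2} + \tfrac{22}{7}y - \tfrac{53}{77} → -2y^{3} - \tfrac{3}{7}y^{2} + \tfrac{22}{7}y + \tfrac{11}{7}
  leading term y^{3}: no divisor's leading term divides it; move -2y^{3} to the remainder.
  leading term y^{2}: no divisor's leading term divides it; move -\tfrac{3}{7}y^{2} to the remainder.
  leading term y: no divisor's leading term divides it; move \tfrac{22}{7}y to the remainder.
  leading term 1: no divisor's leading term divides it; move \tfrac{11}{7} to the remainder.
  remainder -2y^{3} - \tfrac{3}{7}y^{2} + \tfrac{22}{7}y + \tfrac{11}{7} ≠ 0; add k_4 = -2y^{3} - \tfrac{3}{7}y^{2} + \tfrac{22}{7}y + \tfrac{11}{7} to the basis.

The other S-polynomials (S(h_2,k_3), S(h_1,k_4), S(h_2,k_4), S(k_3,k_4)) all reduce to 0 modulo the current basis, so we have a Gröbner basis.
Inter-reduce: drop elements whose leading term is divisible by another's, tail-reduce, and make monic.
Reduced Gröbner basis: {x + 2y^{2} - 3, y^{3} + \tfrac{3}{14}y^{2} - \tfrac{11}{7}y - \tfrac{11}{14}}.

These coincide, so the ideals are equal.
The choice of monomial ordering does not affect the verdict — as long as both bases are computed under the same ordering, their equality decides ideal equality.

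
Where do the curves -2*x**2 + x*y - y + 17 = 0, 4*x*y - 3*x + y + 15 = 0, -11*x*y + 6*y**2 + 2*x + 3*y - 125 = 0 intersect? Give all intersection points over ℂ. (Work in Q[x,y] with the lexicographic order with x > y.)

Compute a lex Gröbner basis by Buchberger's algorithm.
f_1 = -2*x**2 + x*y - y + 17, LT = x**2.
f_2 = 4*x*y - 3*x + y + 15, LT = x*y.
f_3 = -11*x*y + 2*x + 6*y**2 + 3*y - 125, LT = x*y.

S(f_1,f_2): lcm = x**2*y. S = 3/4*x**2 - 1/2*x*y**2 - 1/4*x*y - 15/4*x + 1/2*y**2 - 17/2*y.
  reduce S modulo (f_1, f_2, f_3):
  remainder -63/16*x + 5/8*y**2 - 111/16*y + 117/16 ≠ 0; add h_4 = -63/16*x + 5/8*y**2 - 111/16*y + 117/16 to the basis.

S(f_1,f_3): lcm = x**2*y. S = 2/11*x**2 + 1/22*x*y**2 + 3/11*x*y - 125/11*x + 1/2*y**2 - 17/2*y.
  reduce S modulo (f_1, f_2, f_3, h_4):
  remainder -14057/11088*y**2 + 9827/924*y - 25251/1232 ≠ 0; add h_5 = -14057/11088*y**2 + 9827/924*y - 25251/1232 to the basis.

S(f_2,f_3): lcm = x*y. S = -25/44*x + 6/11*y**2 + 23/44*y - 335/44.
  reduce S modulo (f_1, f_2, f_3, h_4, h_5):
  remainder 826178/154627*y - 2478534/154627 ≠ 0; add h_6 = 826178/154627*y - 2478534/154627 to the basis.

The other S-polynomials (S(f_1,h_4), S(f_2,h_4), S(f_3,h_4), S(f_1,h_5), S(f_2,h_5), S(f_3,h_5), S(h_4,h_5), S(f_1,h_6), S(f_2,h_6), S(f_3,h_6), S(h_4,h_6), S(h_5,h_6)) all reduce to 0 modulo the current basis, so we have a Gröbner basis.
Inter-reduce: drop elements whose leading term is divisible by another's, tail-reduce, and make monic.
Reduced Gröbner basis: {x + 2, y - 3}.

From the last basis element, y - 3 = 0, so y takes values in {3}. Each choice, substituted upward through the basis, yields the corresponding point(s) of the solution set.
  y = 3: the earlier basis element becomes x + 2 = 0, giving x = -2 — point (-2, 3).

{(-2, 3)}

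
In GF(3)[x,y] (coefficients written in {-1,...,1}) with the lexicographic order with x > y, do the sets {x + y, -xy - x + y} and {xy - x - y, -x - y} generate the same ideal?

Since reduced Gröbner bases are canonical representatives of ideals under a given ordering, it suffices to compute and compare them.
Buchberger on the first generating set:
f_1 = x + y, LT = x.
f_2 = -xy - x + y, LT = xy.

S(f_1,f_2): lcm = xy. S = -x + y^2 + y.
  leading term x: subtract (-1)·f_1 from -x + y^2 + y → y^2 - y
  leading term y^2: no divisor's leading term divides it; move y^2 to the remainder.
  leading term y: no divisor's leading term divides it; move -y to the remainder.
  remainder y^2 - y ≠ 0; add g_3 = y^2 - y to the basis.

The other S-polynomials (S(f_1,g_3), S(f_2,g_3)) all reduce to 0 modulo the current basis, so we have a Gröbner basis.
Inter-reduce: drop elements whose leading term is divisible by another's, tail-reduce, and make monic.
Reduced Gröbner basis: {x + y, y^2 - y}.

Buchberger on the second generating set:
h_1 = xy - x - y, LT = xy.
h_2 = -x - y, LT = x.

S(h_1,h_2): lcm = xy. S = -x - y^2 - y.
  leading term x: subtract (1)·h_2 from -x - y^2 - y → -y^2
  leading term y^2: no divisor's leading term divides it; move -y^2 to the remainder.
  remainder -y^2 ≠ 0; add k_3 = -y^2 to the basis.

The other S-polynomials (S(h_1,k_3), S(h_2,k_3)) all reduce to 0 modulo the current basis, so we have a Gröbner basis.
Inter-reduce: drop elements whose leading term is divisible by another's, tail-reduce, and make monic.
Reduced Gröbner basis: {x + y, y^2}.

The bases are distinct; the ideals are different.

No, the ideals differ.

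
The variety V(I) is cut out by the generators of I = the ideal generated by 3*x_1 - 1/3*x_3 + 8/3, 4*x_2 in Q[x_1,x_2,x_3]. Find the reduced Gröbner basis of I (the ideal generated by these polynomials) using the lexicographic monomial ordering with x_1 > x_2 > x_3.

f_1 = 3*x_1 - 1/3*x_3 + 8/3, LT = x_1.
f_2 = 4*x_2, LT = x_2.

The S-polynomials (S(f_1,f_2)) all reduce to 0 modulo the current basis, so we have a Gröbner basis.

G = {x_1 - 1/9*x_3 + 8/9, x_2}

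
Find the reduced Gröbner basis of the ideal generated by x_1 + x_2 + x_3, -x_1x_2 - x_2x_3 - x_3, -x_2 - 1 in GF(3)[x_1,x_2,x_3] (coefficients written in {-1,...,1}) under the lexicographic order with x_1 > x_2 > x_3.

f_1 = x_1 + x_2 + x_3, LT = x_1.
f_2 = -x_1x_2 - x_2x_3 - x_3, LT = x_1x_2.
f_3 = -x_2 - 1, LT = x_2.

S(f_1,f_2): lcm = x_1x_2. S = x_2^2 - x_3.
  leading term x_2^2: subtract (-x_2)·f_3 from x_2^2 - x_3 → -x_2 - x_3
  leading term x_2: subtract (1)·f_3 from -x_2 - x_3 → -x_3 + 1
  leading term x_3: no divisor's leading term divides it; move -x_3 to the remainder.
  leading term 1: no divisor's leading term divides it; move 1 to the remainder.
  remainder -x_3 + 1 ≠ 0; add g_4 = -x_3 + 1 to the basis.

The other S-polynomials (S(f_1,f_3), S(f_2,f_3), S(f_1,g_4), S(f_2,g_4), S(f_3,g_4)) all reduce to 0 modulo the current basis, so we have a Gröbner basis.
Inter-reduce: drop elements whose leading term is divisible by another's, tail-reduce, and make monic.

G = {x_1, x_2 + 1, x_3 - 1}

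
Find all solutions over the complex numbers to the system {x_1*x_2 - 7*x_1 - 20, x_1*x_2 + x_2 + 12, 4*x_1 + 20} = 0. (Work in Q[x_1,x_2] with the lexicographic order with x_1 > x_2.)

Compute a lex Gröbner basis by Buchberger's algorithm.
f_1 = x_1*x_2 - 7*x_1 - 20, LT = x_1*x_2.
f_2 = x_1*x_2 + x_2 + 12, LT = x_1*x_2.
f_3 = 4*x_1 + 20, LT = x_1.

S(f_1,f_2): lcm = x_1*x_2. S = -7*x_1 - x_2 - 32.
  leading term x_1: subtract (-7/4)·f_3 from -7*x_1 - x_2 - 32 → -x_2 + 3
  leading term x_2: no divisor's leading term divides it; move -x_2 to the remainder.
  leading term 1: no divisor's leading term divides it; move 3 to the remainder.
  remainder -x_2 + 3 ≠ 0; add h_4 = -x_2 + 3 to the basis.

The other S-polynomials (S(f_1,f_3), S(f_2,f_3), S(f_1,h_4), S(f_2,h_4), S(f_3,h_4)) all reduce to 0 modulo the current basis, so we have a Gröbner basis.
Inter-reduce: drop elements whose leading term is divisible by another's, tail-reduce, and make monic.
Reduced Gröbner basis: {x_1 + 5, x_2 - 3}.

The lex basis is triangular: the last element involves only x_2. Solving x_2 - 3 = 0 gives x_2 ∈ {3}; substituting each value into the earlier elements determines the remaining variables.
  x_2 = 3: the earlier basis element becomes x_1 + 5 = 0, giving x_1 = -5 — point (-5, 3).
Check: every point annihilates each of the original generators.

{(-5, 3)}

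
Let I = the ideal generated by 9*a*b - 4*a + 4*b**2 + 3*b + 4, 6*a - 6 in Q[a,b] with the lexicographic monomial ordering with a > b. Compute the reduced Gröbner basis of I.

G = {a - 1, b**2 + 3*b}

f_1 = 9*a*b - 4*a + 4*b**2 + 3*b + 4, LT = a*b.
f_2 = 6*a - 6, LT = a.

S(f_1,f_2): lcm = a*b. S = -4/9*a + 4/9*b**2 + 4/3*b + 4/9.
  leading term a: subtract (-2/27)·f_2 from -4/9*a + 4/9*b**2 + 4/3*b + 4/9 → 4/9*b**2 + 4/3*b
  leading term b**2: no divisor's leading term divides it; move 4/9*b**2 to the remainder.
  leading term b: no divisor's leading term divides it; move 4/3*b to the remainder.
  remainder 4/9*b**2 + 4/3*b ≠ 0; add g_3 = 4/9*b**2 + 4/3*b to the basis.

The other S-polynomials (S(f_1,g_3), S(f_2,g_3)) all reduce to 0 modulo the current basis, so we have a Gröbner basis.
Inter-reduce: drop elements whose leading term is divisible by another's, tail-reduce, and make monic.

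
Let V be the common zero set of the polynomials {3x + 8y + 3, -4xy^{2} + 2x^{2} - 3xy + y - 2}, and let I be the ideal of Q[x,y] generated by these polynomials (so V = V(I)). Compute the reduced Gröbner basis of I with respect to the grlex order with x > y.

G = {y^{3} + \tfrac{59}{24}y^{2} + \tfrac{11}{8}y, x + \tfrac{8}{3}y + 1}

f_1 = 3x + 8y + 3, LT = x.
f_2 = -4xy^{2} + 2x^{2} - 3xy + y - 2, LT = xy^{2}.

S(f_1,f_2): lcm = xy^{2}. S = \tfrac{8}{3}y^{3} + \tfrac{1}{2}x^{2} - \tfrac{3}{4}xy + y^{2} + \tfrac{1}{4}y - \tfrac{1}{2}.
  leading term y^{3}: no divisor's leading term divides it; move \tfrac{8}{3}y^{3} to the remainder.
  leading term x^{2}: subtract (\tfrac{1}{6}x)·f_1 from \tfrac{1}{2}x^{2} - \tfrac{3}{4}xy + y^{2} + \tfrac{1}{4}y - \tfrac{1}{2} → -\tfrac{25}{12}xy + y^{2} - \tfrac{1}{2}x + \tfrac{1}{4}y - \tfrac{1}{2}
  leading term xy: subtract (-\tfrac{25}{36}y)·f_1 from -\tfrac{25}{12}xy + y^{2} - \tfrac{1}{2}x + \tfrac{1}{4}y - \tfrac{1}{2} → \tfrac{59}{9}y^{2} - \tfrac{1}{2}x + \tfrac{7}{3}y - \tfrac{1}{2}
  leading term y^{2}: no divisor's leading term divides it; move \tfrac{59}{9}y^{2} to the remainder.
  leading term x: subtract (-\tfrac{1}{6})·f_1 from -\tfrac{1}{2}x + \tfrac{7}{3}y - \tfrac{1}{2} → \tfrac{11}{3}y
  leading term y: no divisor's leading term divides it; move \tfrac{11}{3}y to the remainder.
  remainder \tfrac{8}{3}y^{3} + \tfrac{59}{9}y^{2} + \tfrac{11}{3}y ≠ 0; add g_3 = \tfrac{8}{3}y^{3} + \tfrac{59}{9}y^{2} + \tfrac{11}{3}y to the basis.

The other S-polynomials (S(f_1,g_3), S(f_2,g_3)) all reduce to 0 modulo the current basis, so we have a Gröbner basis.
Inter-reduce: drop elements whose leading term is divisible by another's, tail-reduce, and make monic.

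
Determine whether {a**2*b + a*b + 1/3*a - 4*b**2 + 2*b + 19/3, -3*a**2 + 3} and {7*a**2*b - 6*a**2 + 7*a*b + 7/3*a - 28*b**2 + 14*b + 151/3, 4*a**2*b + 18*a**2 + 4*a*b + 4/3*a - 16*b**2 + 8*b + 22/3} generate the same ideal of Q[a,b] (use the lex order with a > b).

Two ideals are equal iff their reduced Gröbner bases coincide (the reduced basis is unique for a fixed ordering).
Buchberger on the first generating set:
f_1 = a**2*b + a*b + 1/3*a - 4*b**2 + 2*b + 19/3, LT = a**2*b.
f_2 = -3*a**2 + 3, LT = a**2.

S(f_1,f_2): lcm = a**2*b. S = a*b + 1/3*a - 4*b**2 + 3*b + 19/3.
  reduce S modulo (f_1, f_2):
  remainder a*b + 1/3*a - 4*b**2 + 3*b + 19/3 ≠ 0; add g_3 = a*b + 1/3*a - 4*b**2 + 3*b + 19/3 to the basis.

S(f_1,g_3): lcm = a**2*b. S = -1/3*a**2 + 4*a*b**2 - 2*a*b - 6*a - 4*b**2 + 2*b + 19/3.
  reduce S modulo (f_1, f_2, g_3):
  remainder -44/9*a + 16*b**3 - 88/3*b**2 - 40/3*b + 244/9 ≠ 0; add g_4 = -44/9*a + 16*b**3 - 88/3*b**2 - 40/3*b + 244/9 to the basis.

S(f_1,g_4): lcm = a**2*b. S = 36/11*a*b**4 - 6*a*b**3 - 30/11*a*b**2 + 72/11*a*b + 1/3*a - 4*b**2 + 2*b + 19/3.
  reduce S modulo (f_1, f_2, g_3, g_4):
  remainder 144/11*b**5 - 420/11*b**4 - 78/11*b**3 + 80*b**2 - 116/11*b - 510/11 ≠ 0; add g_5 = 144/11*b**5 - 420/11*b**4 - 78/11*b**3 + 80*b**2 - 116/11*b - 510/11 to the basis.

S(f_2,g_4): lcm = a**2. S = 36/11*a*b**3 - 6*a*b**2 - 30/11*a*b + 61/11*a - 1.
  reduce S modulo (f_1, f_2, g_3, g_4, g_5):
  remainder 144/11*b**4 - 216/11*b**3 - 384/11*b**2 + 336/11*b + 360/11 ≠ 0; add g_6 = 144/11*b**4 - 216/11*b**3 - 384/11*b**2 + 336/11*b + 360/11 to the basis.

The other S-polynomials (S(f_2,g_3), S(g_3,g_4), S(f_1,g_5), S(f_2,g_5), S(g_3,g_5), S(g_4,g_5), S(f_1,g_6), S(f_2,g_6), S(g_3,g_6), S(g_4,g_6), S(g_5,g_6)) all reduce to 0 modulo the current basis, so we have a Gröbner basis.
Inter-reduce: drop elements whose leading term is divisible by another's, tail-reduce, and make monic.
Reduced Gröbner basis: {a - 36/11*b**3 + 6*b**2 + 30/11*b - 61/11, b**4 - 3/2*b**3 - 8/3*b**2 + 7/3*b + 5/2}.

Buchberger on the second generating set:
h_1 = 7*a**2*b - 6*a**2 + 7*a*b + 7/3*a - 28*b**2 + 14*b + 151/3, LT = a**2*b.
h_2 = 4*a**2*b + 18*a**2 + 4*a*b + 4/3*a - 16*b**2 + 8*b + 22/3, LT = a**2*b.

S(h_1,h_2): lcm = a**2*b. S = -75/14*a**2 + 75/14.
  reduce S modulo (h_1, h_2):
  remainder -75/14*a**2 + 75/14 ≠ 0; add k_3 = -75/14*a**2 + 75/14 to the basis.

S(h_1,k_3): lcm = a**2*b. S = -6/7*a**2 + a*b + 1/3*a - 4*b**2 + 3*b + 151/21.
  reduce S modulo (h_1, h_2, k_3):
  remainder a*b + 1/3*a - 4*b**2 + 3*b + 19/3 ≠ 0; add k_4 = a*b + 1/3*a - 4*b**2 + 3*b + 19/3 to the basis.

S(h_1,k_4): lcm = a**2*b. S = -25/21*a**2 + 4*a*b**2 - 2*a*b - 6*a - 4*b**2 + 2*b + 151/21.
  reduce S modulo (h_1, h_2, k_3, k_4):
  remainder -44/9*a + 16*b**3 - 88/3*b**2 - 40/3*b + 244/9 ≠ 0; add k_5 = -44/9*a + 16*b**3 - 88/3*b**2 - 40/3*b + 244/9 to the basis.

S(h_1,k_5): lcm = a**2*b. S = -6/7*a**2 + 36/11*a*b**4 - 6*a*b**3 - 30/11*a*b**2 + 72/11*a*b + 1/3*a - 4*b**2 + 2*b + 151/21.
  reduce S modulo (h_1, h_2, k_3, k_4, k_5):
  remainder 144/11*b**5 - 420/11*b**4 - 78/11*b**3 + 80*b**2 - 116/11*b - 510/11 ≠ 0; add k_6 = 144/11*b**5 - 420/11*b**4 - 78/11*b**3 + 80*b**2 - 116/11*b - 510/11 to the basis.

S(k_3,k_5): lcm = a**2. S = 36/11*a*b**3 - 6*a*b**2 - 30/11*a*b + 61/11*a - 1.
  reduce S modulo (h_1, h_2, k_3, k_4, k_5, k_6):
  remainder 144/11*b**4 - 216/11*b**3 - 384/11*b**2 + 336/11*b + 360/11 ≠ 0; add k_7 = 144/11*b**4 - 216/11*b**3 - 384/11*b**2 + 336/11*b + 360/11 to the basis.

The other S-polynomials (S(h_2,k_3), S(h_2,k_4), S(k_3,k_4), S(h_2,k_5), S(k_4,k_5), S(h_1,k_6), S(h_2,k_6), S(k_3,k_6), S(k_4,k_6), S(k_5,k_6), S(h_1,k_7), S(h_2,k_7), S(k_3,k_7), S(k_4,k_7), S(k_5,k_7), S(k_6,k_7)) all reduce to 0 modulo the current basis, so we have a Gröbner basis.
Inter-reduce: drop elements whose leading term is divisible by another's, tail-reduce, and make monic.
Reduced Gröbner basis: {a - 36/11*b**3 + 6*b**2 + 30/11*b - 61/11, b**4 - 3/2*b**3 - 8/3*b**2 + 7/3*b + 5/2}.

The two bases agree; hence the ideals are identical.

Yes, the ideals are equal.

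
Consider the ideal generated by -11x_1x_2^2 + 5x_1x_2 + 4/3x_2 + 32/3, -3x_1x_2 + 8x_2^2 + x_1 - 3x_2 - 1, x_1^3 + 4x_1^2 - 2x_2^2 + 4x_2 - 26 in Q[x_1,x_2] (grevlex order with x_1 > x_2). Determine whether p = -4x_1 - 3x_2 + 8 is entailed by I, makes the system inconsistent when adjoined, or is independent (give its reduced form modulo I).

Adjoining -4x_1 - 3x_2 + 8 makes the ideal the whole ring: the system is inconsistent.

First compute the reduced Gröbner basis of I by Buchberger's algorithm.
f_1 = -11x_1x_2^2 + 5x_1x_2 + 4/3x_2 + 32/3, LT = x_1x_2^2.
f_2 = -3x_1x_2 + 8x_2^2 + x_1 - 3x_2 - 1, LT = x_1x_2.
f_3 = x_1^3 + 4x_1^2 - 2x_2^2 + 4x_2 - 26, LT = x_1^3.

S(f_1,f_2): lcm = x_1x_2^2. S = 8/3x_2^3 - 4/33x_1x_2 - x_2^2 - 5/11x_2 - 32/33.
  reduce S modulo (f_1, f_2, f_3):
  remainder 8/3x_2^3 - 131/99x_2^2 - 4/99x_1 - 1/3x_2 - 92/99 ≠ 0; add h_4 = 8/3x_2^3 - 131/99x_2^2 - 4/99x_1 - 1/3x_2 - 92/99 to the basis.

S(f_1,f_3): lcm = x_1^3x_2^2. S = -5/11x_1^3x_2 - 4x_1^2x_2^2 + 2x_2^4 - 4/33x_1^2x_2 - 4x_2^3 - 32/33x_1^2 + 26x_2^2.
  reduce S modulo (f_1, f_2, f_3, h_4):
  remainder -970/1089x_1^2 + 8317867/383328x_2^2 - 456695/95832x_1 + 136153/104544x_2 - 2848331/287496 ≠ 0; add h_5 = -970/1089x_1^2 + 8317867/383328x_2^2 - 456695/95832x_1 + 136153/104544x_2 - 2848331/287496 to the basis.

S(f_2,f_3): lcm = x_1^3x_2. S = -8/3x_1^2x_2^2 - 1/3x_1^3 - 3x_1^2x_2 + 2x_2^3 + 1/3x_1^2 - 4x_2^2 + 26x_2.
  reduce S modulo (f_1, f_2, f_3, h_4, h_5):
  remainder -2401217/4609440x_2^2 - 682703/230472x_1 + 3886253/139680x_2 - 24634253/1152360 ≠ 0; add h_6 = -2401217/4609440x_2^2 - 682703/230472x_1 + 3886253/139680x_2 - 24634253/1152360 to the basis.

S(f_1,h_4): lcm = x_1x_2^3. S = 1/24x_1x_2^2 + 1/66x_1^2 + 1/8x_1x_2 - 4/33x_2^2 + 23/66x_1 - 32/33x_2.
  reduce S modulo (f_1, f_2, f_3, h_4, h_5, h_6):
  remainder -148375433/45280092x_1 + 739283653/22640046x_2 - 295454110/11320023 ≠ 0; add h_7 = -148375433/45280092x_1 + 739283653/22640046x_2 - 295454110/11320023 to the basis.

S(f_1,h_5): lcm = x_1^2x_2^2. S = 8317867/341440x_2^4 - 5/11x_1^2x_2 - 91339/17072x_1x_2^2 + 136153/93120x_2^3 - 4/33x_1x_2 - 2848331/256080x_2^2 - 32/33x_1.
  reduce S modulo (f_1, f_2, f_3, h_4, h_5, h_6, h_7):
  remainder 6392805368589679/151983923530560x_2 - 6392805368589679/151983923530560 ≠ 0; add h_8 = 6392805368589679/151983923530560x_2 - 6392805368589679/151983923530560 to the basis.

The other S-polynomials (S(f_2,h_4), S(f_3,h_4), S(f_2,h_5), S(f_3,h_5), S(h_4,h_5), S(f_1,h_6), S(f_2,h_6), S(f_3,h_6), S(h_4,h_6), S(h_5,h_6), S(f_1,h_7), S(f_2,h_7), S(f_3,h_7), S(h_4,h_7), S(h_5,h_7), S(h_6,h_7), S(f_1,h_8), S(f_2,h_8), S(f_3,h_8), S(h_4,h_8), S(h_5,h_8), S(h_6,h_8), S(h_7,h_8)) all reduce to 0 modulo the current basis, so we have a Gröbner basis.
Inter-reduce: drop elements whose leading term is divisible by another's, tail-reduce, and make monic.
Reduced Gröbner basis: {x_1 - 2, x_2 - 1}.
Label its elements g_1 = x_1 - 2, g_2 = x_2 - 1.

Reduce p = -4x_1 - 3x_2 + 8 modulo G:
  leading term x_1: subtract (-4)·g_1 from -4x_1 - 3x_2 + 8 → -3x_2
  leading term x_2: subtract (-3)·g_2 from -3x_2 → -3
  leading term 1: no divisor's leading term divides it; move -3 to the remainder.
  normal form = -3.
The normal form is nonzero, so p ∉ I. Since p minus its normal form lies in I, I + (p) = I + (r) where r = -3; decide whether this ideal is the whole ring.
Here r = -3 is a nonzero constant, hence a unit: 1 ∈ I + (p), the Gröbner basis of I + (p) is {1}, and the enlarged system has no common solution — adjoining p is inconsistent.

The remainder on division by a Gröbner basis is unique — it is the normal form.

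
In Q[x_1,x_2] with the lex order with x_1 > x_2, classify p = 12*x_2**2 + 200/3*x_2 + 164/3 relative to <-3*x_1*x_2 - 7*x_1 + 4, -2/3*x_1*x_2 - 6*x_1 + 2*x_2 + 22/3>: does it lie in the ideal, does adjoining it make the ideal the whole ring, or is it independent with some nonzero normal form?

First compute the reduced Gröbner basis of I by Buchberger's algorithm.
f_1 = -3*x_1*x_2 - 7*x_1 + 4, LT = x_1*x_2.
f_2 = -2/3*x_1*x_2 - 6*x_1 + 2*x_2 + 22/3, LT = x_1*x_2.

S(f_1,f_2): lcm = x_1*x_2. S = -20/3*x_1 + 3*x_2 + 29/3.
  leading term x_1: no divisor's leading term divides it; move -20/3*x_1 to the remainder.
  leading term x_2: no divisor's leading term divides it; move 3*x_2 to the remainder.
  leading term 1: no divisor's leading term divides it; move 29/3 to the remainder.
  remainder -20/3*x_1 + 3*x_2 + 29/3 ≠ 0; add h_3 = -20/3*x_1 + 3*x_2 + 29/3 to the basis.

S(f_1,h_3): lcm = x_1*x_2. S = 7/3*x_1 + 9/20*x_2**2 + 29/20*x_2 - 4/3.
  leading term x_1: subtract (-7/20)·h_3 from 7/3*x_1 + 9/20*x_2**2 + 29/20*x_2 - 4/3 → 9/20*x_2**2 + 5/2*x_2 + 41/20
  leading term x_2**2: no divisor's leading term divides it; move 9/20*x_2**2 to the remainder.
  leading term x_2: no divisor's leading term divides it; move 5/2*x_2 to the remainder.
  leading term 1: no divisor's leading term divides it; move 41/20 to the remainder.
  remainder 9/20*x_2**2 + 5/2*x_2 + 41/20 ≠ 0; add h_4 = 9/20*x_2**2 + 5/2*x_2 + 41/20 to the basis.

S(f_2,h_3): lcm = x_1*x_2. S = 9*x_1 + 9/20*x_2**2 - 31/20*x_2 - 11.
  leading term x_1: subtract (-27/20)·h_3 from 9*x_1 + 9/20*x_2**2 - 31/20*x_2 - 11 → 9/20*x_2**2 + 5/2*x_2 + 41/20
  leading term x_2**2: subtract (1)·h_4 from 9/20*x_2**2 + 5/2*x_2 + 41/20 → 0
  remainder 0.

S(f_1,h_4): lcm = x_1*x_2**2. S = -29/9*x_1*x_2 - 41/9*x_1 - 4/3*x_2.
  leading term x_1*x_2: subtract (29/27)·f_1 from -29/9*x_1*x_2 - 41/9*x_1 - 4/3*x_2 → 80/27*x_1 - 4/3*x_2 - 116/27
  leading term x_1: subtract (-4/9)·h_3 from 80/27*x_1 - 4/3*x_2 - 116/27 → 0
  remainder 0.

S(f_2,h_4): lcm = x_1*x_2**2. S = 31/9*x_1*x_2 - 41/9*x_1 - 3*x_2**2 - 11*x_2.
  leading term x_1*x_2: subtract (-31/27)·f_1 from 31/9*x_1*x_2 - 41/9*x_1 - 3*x_2**2 - 11*x_2 → -340/27*x_1 - 3*x_2**2 - 11*x_2 + 124/27
  leading term x_1: subtract (17/9)·h_3 from -340/27*x_1 - 3*x_2**2 - 11*x_2 + 124/27 → -3*x_2**2 - 50/3*x_2 - 41/3
  leading term x_2**2: subtract (-20/3)·h_4 from -3*x_2**2 - 50/3*x_2 - 41/3 → 0
  remainder 0.

S(h_3,h_4): leading monomials are coprime, so the S-polynomial reduces to 0 (Buchberger's first criterion).
Every S-polynomial of the final basis reduces to 0, so we have a Gröbner basis.
Inter-reduce: drop elements whose leading term is divisible by another's, tail-reduce, and make monic.
Reduced Gröbner basis: {x_1 - 9/20*x_2 - 29/20, x_2**2 + 50/9*x_2 + 41/9}.
Label its elements g_1 = x_1 - 9/20*x_2 - 29/20, g_2 = x_2**2 + 50/9*x_2 + 41/9.

Reduce p = 12*x_2**2 + 200/3*x_2 + 164/3 modulo G:
  leading term x_2**2: subtract (12)·g_2 from 12*x_2**2 + 200/3*x_2 + 164/3 → 0
  normal form = 0.
Since the normal form is 0, p ∈ I.

12*x_2**2 + 200/3*x_2 + 164/3 lies in I (it reduces to 0).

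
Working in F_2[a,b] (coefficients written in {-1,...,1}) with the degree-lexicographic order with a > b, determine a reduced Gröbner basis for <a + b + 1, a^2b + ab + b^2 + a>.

f_1 = a + b + 1, LT = a.
f_2 = a^2b + ab + b^2 + a, LT = a^2b.

S(f_1,f_2): lcm = a^2b. S = ab^2 + b^2 + a.
  leading term ab^2: subtract (b^2)·f_1 from ab^2 + b^2 + a → b^3 + a
  leading term b^3: no divisor's leading term divides it; move b^3 to the remainder.
  leading term a: subtract (1)·f_1 from a → b + 1
  leading term b: no divisor's leading term divides it; move b to the remainder.
  leading term 1: no divisor's leading term divides it; move 1 to the remainder.
  remainder b^3 + b + 1 ≠ 0; add g_3 = b^3 + b + 1 to the basis.

S(f_1,g_3): leading monomials are coprime, so the S-polynomial reduces to 0 (Buchberger's first criterion).
S(f_2,g_3): lcm = a^2b^3. S = ab^3 + b^4 + a^2b + ab^2 + a^2.
  leading term ab^3: subtract (b^3)·f_1 from ab^3 + b^4 + a^2b + ab^2 + a^2 → a^2b + ab^2 + b^3 + a^2
  leading term a^2b: subtract (ab)·f_1 from a^2b + ab^2 + b^3 + a^2 → b^3 + a^2 + ab
  leading term b^3: subtract (1)·g_3 from b^3 + a^2 + ab → a^2 + ab + b + 1
  leading term a^2: subtract (a)·f_1 from a^2 + ab + b + 1 → a + b + 1
  leading term a: subtract (1)·f_1 from a + b + 1 → 0
  remainder 0.

Every S-polynomial of the final basis reduces to 0, so we have a Gröbner basis.
Inter-reduce: drop elements whose leading term is divisible by another's, tail-reduce, and make monic.

G = {b^3 + b + 1, a + b + 1}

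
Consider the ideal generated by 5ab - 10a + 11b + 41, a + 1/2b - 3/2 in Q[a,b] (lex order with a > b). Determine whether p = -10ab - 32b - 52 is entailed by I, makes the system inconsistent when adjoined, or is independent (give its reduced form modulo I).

-10ab - 32b - 52 lies in I (it reduces to 0).

First compute the reduced Gröbner basis of I by Buchberger's algorithm.
f_1 = 5ab - 10a + 11b + 41, LT = ab.
f_2 = a + 1/2b - 3/2, LT = a.

S(f_1,f_2): lcm = ab. S = -2a - 1/2b^2 + 37/10b + 41/5.
  reduce S modulo (f_1, f_2):
  remainder -1/2b^2 + 47/10b + 26/5 ≠ 0; add h_3 = -1/2b^2 + 47/10b + 26/5 to the basis.

The other S-polynomials (S(f_1,h_3), S(f_2,h_3)) all reduce to 0 modulo the current basis, so we have a Gröbner basis.
Inter-reduce: drop elements whose leading term is divisible by another's, tail-reduce, and make monic.
Reduced Gröbner basis: {a + 1/2b - 3/2, b^2 - 47/5b - 52/5}.
Label its elements g_1 = a + 1/2b - 3/2, g_2 = b^2 - 47/5b - 52/5.

Reduce p = -10ab - 32b - 52 modulo G:
  leading term ab: subtract (-10b)·g_1 from -10ab - 32b - 52 → 5b^2 - 47b - 52
  leading term b^2: subtract (5)·g_2 from 5b^2 - 47b - 52 → 0
  normal form = 0.
Since the normal form is 0, p ∈ I.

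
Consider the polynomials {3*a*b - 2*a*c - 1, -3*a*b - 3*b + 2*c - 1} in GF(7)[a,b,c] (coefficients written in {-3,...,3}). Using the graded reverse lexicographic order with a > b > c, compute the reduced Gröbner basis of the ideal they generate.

G = {a*b + b - 3*c - 2, b**2 + b*c + 2*c**2 + 3*b - c, a*c - 2*b - c + 1}

f_1 = 3*a*b - 2*a*c - 1, LT = a*b.
f_2 = -3*a*b - 3*b + 2*c - 1, LT = a*b.

S(f_1,f_2): lcm = a*b. S = -3*a*c - b + 3*c - 3.
  leading term a*c: no divisor's leading term divides it; move -3*a*c to the remainder.
  leading term b: no divisor's leading term divides it; move -b to the remainder.
  leading term c: no divisor's leading term divides it; move 3*c to the remainder.
  leading term 1: no divisor's leading term divides it; move -3 to the remainder.
  remainder -3*a*c - b + 3*c - 3 ≠ 0; add g_3 = -3*a*c - b + 3*c - 3 to the basis.

S(f_1,g_3): lcm = a*b*c. S = -3*a*c**2 + 2*b**2 + b*c - b + 2*c.
  leading term a*c**2: subtract (c)·g_3 from -3*a*c**2 + 2*b**2 + b*c - b + 2*c → 2*b**2 + 2*b*c - 3*c**2 - b - 2*c
  leading term b**2: no divisor's leading term divides it; move 2*b**2 to the remainder.
  leading term b*c: no divisor's leading term divides it; move 2*b*c to the remainder.
  leading term c**2: no divisor's leading term divides it; move -3*c**2 to the remainder.
  leading term b: no divisor's leading term divides it; move -b to the remainder.
  leading term c: no divisor's leading term divides it; move -2*c to the remainder.
  remainder 2*b**2 + 2*b*c - 3*c**2 - b - 2*c ≠ 0; add g_4 = 2*b**2 + 2*b*c - 3*c**2 - b - 2*c to the basis.

The other S-polynomials (S(f_2,g_3), S(f_1,g_4), S(f_2,g_4), S(g_3,g_4)) all reduce to 0 modulo the current basis, so we have a Gröbner basis.
Inter-reduce: drop elements whose leading term is divisible by another's, tail-reduce, and make monic.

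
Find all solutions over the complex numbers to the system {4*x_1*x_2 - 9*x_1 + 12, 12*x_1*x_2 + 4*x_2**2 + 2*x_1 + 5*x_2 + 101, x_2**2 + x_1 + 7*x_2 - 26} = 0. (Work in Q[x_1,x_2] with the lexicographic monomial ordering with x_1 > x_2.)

{(-4, 3)}

Compute a lex Gröbner basis by Buchberger's algorithm.
f_1 = 4*x_1*x_2 - 9*x_1 + 12, LT = x_1*x_2.
f_2 = 12*x_1*x_2 + 2*x_1 + 4*x_2**2 + 5*x_2 + 101, LT = x_1*x_2.
f_3 = x_1 + x_2**2 + 7*x_2 - 26, LT = x_1.

S(f_1,f_2): lcm = x_1*x_2. S = -29/12*x_1 - 1/3*x_2**2 - 5/12*x_2 - 65/12.
  leading term x_1: subtract (-29/12)·f_3 from -29/12*x_1 - 1/3*x_2**2 - 5/12*x_2 - 65/12 → 25/12*x_2**2 + 33/2*x_2 - 273/4
  leading term x_2**2: no divisor's leading term divides it; move 25/12*x_2**2 to the remainder.
  leading term x_2: no divisor's leading term divides it; move 33/2*x_2 to the remainder.
  leading term 1: no divisor's leading term divides it; move -273/4 to the remainder.
  remainder 25/12*x_2**2 + 33/2*x_2 - 273/4 ≠ 0; add h_4 = 25/12*x_2**2 + 33/2*x_2 - 273/4 to the basis.

S(f_1,f_3): lcm = x_1*x_2. S = -9/4*x_1 - x_2**3 - 7*x_2**2 + 26*x_2 + 3.
  leading term x_1: subtract (-9/4)·f_3 from -9/4*x_1 - x_2**3 - 7*x_2**2 + 26*x_2 + 3 → -x_2**3 - 19/4*x_2**2 + 167/4*x_2 - 111/2
  leading term x_2**3: subtract (-12/25*x_2)·h_4 from -x_2**3 - 19/4*x_2**2 + 167/4*x_2 - 111/2 → 317/100*x_2**2 + 899/100*x_2 - 111/2
  leading term x_2**2: subtract (951/625)·h_4 from 317/100*x_2**2 + 899/100*x_2 - 111/2 → -40291/2500*x_2 + 120873/2500
  leading term x_2: no divisor's leading term divides it; move -40291/2500*x_2 to the remainder.
  leading term 1: no divisor's leading term divides it; move 120873/2500 to the remainder.
  remainder -40291/2500*x_2 + 120873/2500 ≠ 0; add h_5 = -40291/2500*x_2 + 120873/2500 to the basis.

The other S-polynomials (S(f_2,f_3), S(f_1,h_4), S(f_2,h_4), S(f_3,h_4), S(f_1,h_5), S(f_2,h_5), S(f_3,h_5), S(h_4,h_5)) all reduce to 0 modulo the current basis, so we have a Gröbner basis.
Inter-reduce: drop elements whose leading term is divisible by another's, tail-reduce, and make monic.
Reduced Gröbner basis: {x_1 + 4, x_2 - 3}.

From the last basis element, x_2 - 3 = 0, so x_2 takes values in {3}. Each choice, substituted upward through the basis, yields the corresponding point(s) of the solution set.
  x_2 = 3: the earlier basis element becomes x_1 + 4 = 0, giving x_1 = -4 — point (-4, 3).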